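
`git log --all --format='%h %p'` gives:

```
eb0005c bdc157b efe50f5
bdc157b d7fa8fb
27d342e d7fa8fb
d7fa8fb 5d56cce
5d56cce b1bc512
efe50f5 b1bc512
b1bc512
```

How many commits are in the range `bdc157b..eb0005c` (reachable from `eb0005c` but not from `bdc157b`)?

Reachable from eb0005c: {5d56cce, b1bc512, bdc157b, d7fa8fb, eb0005c, efe50f5}.
Reachable from bdc157b: {5d56cce, b1bc512, bdc157b, d7fa8fb}.
In eb0005c's history but not bdc157b's: {eb0005c, efe50f5} — 2 commits.

2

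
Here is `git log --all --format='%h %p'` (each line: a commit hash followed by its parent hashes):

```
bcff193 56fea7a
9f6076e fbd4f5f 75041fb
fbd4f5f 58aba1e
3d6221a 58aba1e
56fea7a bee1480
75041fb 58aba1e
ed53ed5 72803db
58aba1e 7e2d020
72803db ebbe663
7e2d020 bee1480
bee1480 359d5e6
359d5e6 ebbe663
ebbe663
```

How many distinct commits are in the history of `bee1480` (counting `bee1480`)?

Walking parent pointers from bee1480: reachable set = {359d5e6, bee1480, ebbe663}.
That is 3 commits.

3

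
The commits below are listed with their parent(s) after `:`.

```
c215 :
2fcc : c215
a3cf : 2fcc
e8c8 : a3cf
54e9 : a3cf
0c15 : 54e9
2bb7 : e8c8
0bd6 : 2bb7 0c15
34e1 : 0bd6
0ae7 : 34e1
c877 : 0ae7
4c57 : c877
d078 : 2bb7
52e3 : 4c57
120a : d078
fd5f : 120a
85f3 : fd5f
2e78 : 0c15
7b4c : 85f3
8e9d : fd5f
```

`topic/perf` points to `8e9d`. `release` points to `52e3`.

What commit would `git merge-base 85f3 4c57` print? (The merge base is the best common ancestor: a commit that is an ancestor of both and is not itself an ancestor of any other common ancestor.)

2bb7

Ancestors of 85f3: {120a, 2bb7, 2fcc, 85f3, a3cf, c215, d078, e8c8, fd5f}.
Ancestors of 4c57: {0ae7, 0bd6, 0c15, 2bb7, 2fcc, 34e1, 4c57, 54e9, a3cf, c215, c877, e8c8}.
Common ancestors: {2bb7, 2fcc, a3cf, c215, e8c8}.
Among these, 2bb7 is not an ancestor of any other common ancestor — it is the merge base.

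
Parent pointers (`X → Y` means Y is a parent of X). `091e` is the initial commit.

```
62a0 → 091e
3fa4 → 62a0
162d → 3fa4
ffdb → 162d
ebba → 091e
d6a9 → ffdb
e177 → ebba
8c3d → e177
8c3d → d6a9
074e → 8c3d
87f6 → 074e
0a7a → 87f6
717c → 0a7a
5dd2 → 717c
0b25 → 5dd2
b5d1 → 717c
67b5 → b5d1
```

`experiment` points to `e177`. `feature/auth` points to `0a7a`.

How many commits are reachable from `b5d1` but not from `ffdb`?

9

Reachable from b5d1: {074e, 091e, 0a7a, 162d, 3fa4, 62a0, 717c, 87f6, 8c3d, b5d1, d6a9, e177, ebba, ffdb}.
Reachable from ffdb: {091e, 162d, 3fa4, 62a0, ffdb}.
In b5d1's history but not ffdb's: {074e, 0a7a, 717c, 87f6, 8c3d, b5d1, d6a9, e177, ebba} — 9 commits.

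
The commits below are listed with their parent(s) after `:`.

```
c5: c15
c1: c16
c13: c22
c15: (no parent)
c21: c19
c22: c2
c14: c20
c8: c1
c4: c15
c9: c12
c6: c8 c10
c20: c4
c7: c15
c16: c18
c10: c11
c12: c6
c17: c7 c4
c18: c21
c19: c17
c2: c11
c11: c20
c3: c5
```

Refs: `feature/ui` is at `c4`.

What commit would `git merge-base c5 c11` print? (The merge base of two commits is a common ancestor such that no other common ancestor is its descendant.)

c15

Ancestors of c5: {c15, c5}.
Ancestors of c11: {c11, c15, c20, c4}.
Common ancestors: {c15}.
The only common ancestor is c15, so it is the merge base.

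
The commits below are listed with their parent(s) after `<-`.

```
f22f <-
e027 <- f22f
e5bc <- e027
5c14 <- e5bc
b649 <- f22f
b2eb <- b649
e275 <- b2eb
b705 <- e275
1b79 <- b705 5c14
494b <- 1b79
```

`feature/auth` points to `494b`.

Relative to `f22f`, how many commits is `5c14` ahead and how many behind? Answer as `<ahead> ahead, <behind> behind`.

Reachable from 5c14: {5c14, e027, e5bc, f22f}.
Reachable from f22f: {f22f}.
Only in 5c14's history (ahead): {5c14, e027, e5bc} — 3.
Only in f22f's history (behind): {} — 0.

3 ahead, 0 behind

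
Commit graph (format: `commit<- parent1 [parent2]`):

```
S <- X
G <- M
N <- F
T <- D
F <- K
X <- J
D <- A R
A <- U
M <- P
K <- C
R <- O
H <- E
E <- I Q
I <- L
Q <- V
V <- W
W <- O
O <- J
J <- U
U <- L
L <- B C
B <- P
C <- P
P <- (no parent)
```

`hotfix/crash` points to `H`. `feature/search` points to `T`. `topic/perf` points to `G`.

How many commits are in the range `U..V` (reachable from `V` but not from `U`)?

Reachable from V: {B, C, J, L, O, P, U, V, W}.
Reachable from U: {B, C, L, P, U}.
In V's history but not U's: {J, O, V, W} — 4 commits.

4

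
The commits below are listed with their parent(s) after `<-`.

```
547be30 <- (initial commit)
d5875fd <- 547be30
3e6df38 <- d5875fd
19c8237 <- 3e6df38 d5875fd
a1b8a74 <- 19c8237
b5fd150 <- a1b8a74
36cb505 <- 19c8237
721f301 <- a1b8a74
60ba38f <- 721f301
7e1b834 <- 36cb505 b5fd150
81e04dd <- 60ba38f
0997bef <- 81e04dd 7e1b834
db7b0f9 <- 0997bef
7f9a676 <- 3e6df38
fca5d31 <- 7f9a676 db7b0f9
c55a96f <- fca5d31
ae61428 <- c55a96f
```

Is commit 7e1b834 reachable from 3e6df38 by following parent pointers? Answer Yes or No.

No

Ancestors of 3e6df38: {3e6df38, 547be30, d5875fd}.
7e1b834 is not in that set, so it is not an ancestor of 3e6df38.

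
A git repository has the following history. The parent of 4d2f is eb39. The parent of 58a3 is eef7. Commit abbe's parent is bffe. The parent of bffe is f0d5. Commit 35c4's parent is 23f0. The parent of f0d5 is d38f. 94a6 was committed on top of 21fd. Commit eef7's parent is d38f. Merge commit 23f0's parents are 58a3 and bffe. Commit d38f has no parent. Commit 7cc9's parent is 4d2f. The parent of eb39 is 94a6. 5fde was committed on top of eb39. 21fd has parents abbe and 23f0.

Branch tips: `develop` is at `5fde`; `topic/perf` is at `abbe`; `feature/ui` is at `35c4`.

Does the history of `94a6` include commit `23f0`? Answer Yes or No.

Yes

Ancestors of 94a6 (commits reachable by following parents): {21fd, 23f0, 58a3, 94a6, abbe, bffe, d38f, eef7, f0d5}.
23f0 is in that set, so it is an ancestor of 94a6.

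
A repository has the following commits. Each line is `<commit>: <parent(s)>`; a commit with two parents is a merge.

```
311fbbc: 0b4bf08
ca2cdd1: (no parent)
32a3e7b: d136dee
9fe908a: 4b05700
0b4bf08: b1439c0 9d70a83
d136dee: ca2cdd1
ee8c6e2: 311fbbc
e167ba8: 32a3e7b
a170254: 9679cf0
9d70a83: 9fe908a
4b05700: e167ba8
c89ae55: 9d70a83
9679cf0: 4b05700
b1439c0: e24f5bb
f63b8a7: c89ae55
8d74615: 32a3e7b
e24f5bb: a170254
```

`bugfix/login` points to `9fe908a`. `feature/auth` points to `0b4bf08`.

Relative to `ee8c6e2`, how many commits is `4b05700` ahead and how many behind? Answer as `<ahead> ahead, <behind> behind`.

0 ahead, 9 behind

Reachable from 4b05700: {32a3e7b, 4b05700, ca2cdd1, d136dee, e167ba8}.
Reachable from ee8c6e2: {0b4bf08, 311fbbc, 32a3e7b, 4b05700, 9679cf0, 9d70a83, 9fe908a, a170254, b1439c0, ca2cdd1, d136dee, e167ba8, e24f5bb, ee8c6e2}.
Only in 4b05700's history (ahead): {} — 0.
Only in ee8c6e2's history (behind): {0b4bf08, 311fbbc, 9679cf0, 9d70a83, 9fe908a, a170254, b1439c0, e24f5bb, ee8c6e2} — 9.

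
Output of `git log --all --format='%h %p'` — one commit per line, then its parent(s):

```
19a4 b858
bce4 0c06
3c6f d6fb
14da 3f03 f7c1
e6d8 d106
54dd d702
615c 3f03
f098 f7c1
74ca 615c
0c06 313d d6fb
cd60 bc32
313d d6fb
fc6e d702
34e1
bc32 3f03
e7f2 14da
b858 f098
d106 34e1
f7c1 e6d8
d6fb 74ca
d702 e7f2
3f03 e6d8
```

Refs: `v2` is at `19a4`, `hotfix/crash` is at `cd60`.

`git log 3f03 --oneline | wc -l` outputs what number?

4

Walking parent pointers from 3f03: reachable set = {34e1, 3f03, d106, e6d8}.
That is 4 commits.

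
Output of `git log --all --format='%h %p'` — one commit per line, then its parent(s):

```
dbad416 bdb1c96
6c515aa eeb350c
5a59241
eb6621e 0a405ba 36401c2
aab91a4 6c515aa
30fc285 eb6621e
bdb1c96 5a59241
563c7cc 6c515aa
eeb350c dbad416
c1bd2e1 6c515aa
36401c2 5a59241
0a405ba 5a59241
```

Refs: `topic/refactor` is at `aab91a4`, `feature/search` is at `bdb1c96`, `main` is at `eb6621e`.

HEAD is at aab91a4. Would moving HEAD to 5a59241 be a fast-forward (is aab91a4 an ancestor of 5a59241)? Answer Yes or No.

A fast-forward from aab91a4 to 5a59241 is possible iff aab91a4 is an ancestor of 5a59241.
Ancestors of 5a59241: {5a59241}.
aab91a4 is not among them, so fast-forward is not possible.

No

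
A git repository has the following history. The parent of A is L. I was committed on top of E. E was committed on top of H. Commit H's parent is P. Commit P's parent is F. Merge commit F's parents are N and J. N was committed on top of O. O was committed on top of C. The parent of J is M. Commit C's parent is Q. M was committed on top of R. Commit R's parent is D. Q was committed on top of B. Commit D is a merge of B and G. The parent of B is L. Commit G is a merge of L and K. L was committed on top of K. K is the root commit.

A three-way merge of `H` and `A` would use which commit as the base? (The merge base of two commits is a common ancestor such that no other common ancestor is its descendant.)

L

Ancestors of H: {B, C, D, F, G, H, J, K, L, M, N, O, P, Q, R}.
Ancestors of A: {A, K, L}.
Common ancestors: {K, L}.
Among these, L is not an ancestor of any other common ancestor — it is the merge base.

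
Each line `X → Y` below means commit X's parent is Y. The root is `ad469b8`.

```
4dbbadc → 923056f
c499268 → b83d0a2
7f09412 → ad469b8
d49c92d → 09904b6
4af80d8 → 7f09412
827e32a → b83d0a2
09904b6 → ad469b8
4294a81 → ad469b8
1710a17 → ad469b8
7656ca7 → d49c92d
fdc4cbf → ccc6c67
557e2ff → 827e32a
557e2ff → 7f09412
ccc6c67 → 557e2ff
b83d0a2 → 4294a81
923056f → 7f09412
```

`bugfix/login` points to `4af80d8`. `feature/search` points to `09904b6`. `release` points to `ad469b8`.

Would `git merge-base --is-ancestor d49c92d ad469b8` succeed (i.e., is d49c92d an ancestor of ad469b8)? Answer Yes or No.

Ancestors of ad469b8: {ad469b8}.
d49c92d is not in that set, so it is not an ancestor of ad469b8.

No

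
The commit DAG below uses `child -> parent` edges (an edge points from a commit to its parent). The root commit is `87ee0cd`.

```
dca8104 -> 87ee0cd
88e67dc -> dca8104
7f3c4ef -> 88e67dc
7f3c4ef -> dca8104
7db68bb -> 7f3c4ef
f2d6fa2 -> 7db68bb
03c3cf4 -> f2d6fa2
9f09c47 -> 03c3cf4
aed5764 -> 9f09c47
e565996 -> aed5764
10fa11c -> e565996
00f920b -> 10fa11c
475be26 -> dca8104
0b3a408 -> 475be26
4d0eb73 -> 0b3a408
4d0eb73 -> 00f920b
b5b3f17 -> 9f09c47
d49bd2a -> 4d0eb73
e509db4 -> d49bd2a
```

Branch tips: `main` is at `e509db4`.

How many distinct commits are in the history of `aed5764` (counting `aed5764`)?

Walking parent pointers from aed5764: reachable set = {03c3cf4, 7db68bb, 7f3c4ef, 87ee0cd, 88e67dc, 9f09c47, aed5764, dca8104, f2d6fa2}.
That is 9 commits.

9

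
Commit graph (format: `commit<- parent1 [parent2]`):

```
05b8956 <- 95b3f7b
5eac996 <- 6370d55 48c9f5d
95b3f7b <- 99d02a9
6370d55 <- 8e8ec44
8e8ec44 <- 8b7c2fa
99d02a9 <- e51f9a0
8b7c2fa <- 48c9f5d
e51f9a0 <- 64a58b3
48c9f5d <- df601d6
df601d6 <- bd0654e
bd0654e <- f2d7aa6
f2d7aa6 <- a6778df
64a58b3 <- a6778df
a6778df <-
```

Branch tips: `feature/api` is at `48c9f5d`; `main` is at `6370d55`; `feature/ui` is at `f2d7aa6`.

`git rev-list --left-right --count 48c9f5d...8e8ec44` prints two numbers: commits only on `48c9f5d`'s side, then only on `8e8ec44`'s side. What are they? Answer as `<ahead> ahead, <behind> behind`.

0 ahead, 2 behind

Reachable from 48c9f5d: {48c9f5d, a6778df, bd0654e, df601d6, f2d7aa6}.
Reachable from 8e8ec44: {48c9f5d, 8b7c2fa, 8e8ec44, a6778df, bd0654e, df601d6, f2d7aa6}.
Only in 48c9f5d's history (ahead): {} — 0.
Only in 8e8ec44's history (behind): {8b7c2fa, 8e8ec44} — 2.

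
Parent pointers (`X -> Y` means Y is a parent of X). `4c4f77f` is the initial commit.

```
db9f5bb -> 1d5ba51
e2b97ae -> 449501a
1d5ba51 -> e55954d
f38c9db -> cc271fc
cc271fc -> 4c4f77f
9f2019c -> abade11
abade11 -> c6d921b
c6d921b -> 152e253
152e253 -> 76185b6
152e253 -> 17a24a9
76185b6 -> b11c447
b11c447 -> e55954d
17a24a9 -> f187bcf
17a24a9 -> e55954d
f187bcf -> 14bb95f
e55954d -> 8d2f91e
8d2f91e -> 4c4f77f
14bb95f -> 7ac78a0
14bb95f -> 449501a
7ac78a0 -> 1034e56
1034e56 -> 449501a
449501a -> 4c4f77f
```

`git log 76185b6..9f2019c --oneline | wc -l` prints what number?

Reachable from 9f2019c: {1034e56, 14bb95f, 152e253, 17a24a9, 449501a, 4c4f77f, 76185b6, 7ac78a0, 8d2f91e, 9f2019c, abade11, b11c447, c6d921b, e55954d, f187bcf}.
Reachable from 76185b6: {4c4f77f, 76185b6, 8d2f91e, b11c447, e55954d}.
In 9f2019c's history but not 76185b6's: {1034e56, 14bb95f, 152e253, 17a24a9, 449501a, 7ac78a0, 9f2019c, abade11, c6d921b, f187bcf} — 10 commits.

10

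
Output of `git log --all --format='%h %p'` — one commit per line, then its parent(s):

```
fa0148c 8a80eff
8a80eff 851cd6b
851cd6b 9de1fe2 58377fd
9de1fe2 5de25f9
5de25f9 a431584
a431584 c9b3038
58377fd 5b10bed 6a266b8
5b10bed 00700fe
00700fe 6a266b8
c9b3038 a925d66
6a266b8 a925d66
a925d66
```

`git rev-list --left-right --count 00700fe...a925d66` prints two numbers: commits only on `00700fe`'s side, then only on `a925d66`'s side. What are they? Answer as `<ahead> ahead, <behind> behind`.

2 ahead, 0 behind

Reachable from 00700fe: {00700fe, 6a266b8, a925d66}.
Reachable from a925d66: {a925d66}.
Only in 00700fe's history (ahead): {00700fe, 6a266b8} — 2.
Only in a925d66's history (behind): {} — 0.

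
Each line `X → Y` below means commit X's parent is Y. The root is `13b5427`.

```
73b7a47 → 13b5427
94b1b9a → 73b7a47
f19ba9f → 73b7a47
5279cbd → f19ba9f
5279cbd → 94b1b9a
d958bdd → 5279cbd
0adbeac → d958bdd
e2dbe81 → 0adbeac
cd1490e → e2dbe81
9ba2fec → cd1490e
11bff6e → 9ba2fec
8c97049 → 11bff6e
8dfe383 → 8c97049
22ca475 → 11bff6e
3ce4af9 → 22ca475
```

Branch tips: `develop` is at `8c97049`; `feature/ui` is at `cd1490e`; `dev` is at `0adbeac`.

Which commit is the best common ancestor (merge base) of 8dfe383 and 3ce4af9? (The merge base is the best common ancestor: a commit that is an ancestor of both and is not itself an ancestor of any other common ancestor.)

11bff6e

Ancestors of 8dfe383: {0adbeac, 11bff6e, 13b5427, 5279cbd, 73b7a47, 8c97049, 8dfe383, 94b1b9a, 9ba2fec, cd1490e, d958bdd, e2dbe81, f19ba9f}.
Ancestors of 3ce4af9: {0adbeac, 11bff6e, 13b5427, 22ca475, 3ce4af9, 5279cbd, 73b7a47, 94b1b9a, 9ba2fec, cd1490e, d958bdd, e2dbe81, f19ba9f}.
Common ancestors: {0adbeac, 11bff6e, 13b5427, 5279cbd, 73b7a47, 94b1b9a, 9ba2fec, cd1490e, d958bdd, e2dbe81, f19ba9f}.
Among these, 11bff6e is not an ancestor of any other common ancestor — it is the merge base.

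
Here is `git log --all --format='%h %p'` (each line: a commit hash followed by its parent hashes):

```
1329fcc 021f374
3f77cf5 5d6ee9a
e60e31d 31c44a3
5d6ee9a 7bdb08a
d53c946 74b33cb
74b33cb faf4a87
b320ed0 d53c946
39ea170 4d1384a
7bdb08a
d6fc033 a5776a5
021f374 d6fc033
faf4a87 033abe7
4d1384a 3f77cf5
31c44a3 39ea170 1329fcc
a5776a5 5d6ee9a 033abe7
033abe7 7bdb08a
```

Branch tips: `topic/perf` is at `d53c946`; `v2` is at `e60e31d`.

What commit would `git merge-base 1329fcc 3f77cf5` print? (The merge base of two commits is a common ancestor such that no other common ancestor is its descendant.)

Ancestors of 1329fcc: {021f374, 033abe7, 1329fcc, 5d6ee9a, 7bdb08a, a5776a5, d6fc033}.
Ancestors of 3f77cf5: {3f77cf5, 5d6ee9a, 7bdb08a}.
Common ancestors: {5d6ee9a, 7bdb08a}.
Among these, 5d6ee9a is not an ancestor of any other common ancestor — it is the merge base.

5d6ee9a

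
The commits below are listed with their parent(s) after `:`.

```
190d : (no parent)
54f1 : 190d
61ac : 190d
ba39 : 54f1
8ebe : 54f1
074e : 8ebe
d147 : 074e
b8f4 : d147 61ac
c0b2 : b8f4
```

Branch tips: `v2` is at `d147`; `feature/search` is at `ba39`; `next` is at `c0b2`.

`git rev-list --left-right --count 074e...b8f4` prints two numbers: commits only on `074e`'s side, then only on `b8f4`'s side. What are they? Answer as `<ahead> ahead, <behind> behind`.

Reachable from 074e: {074e, 190d, 54f1, 8ebe}.
Reachable from b8f4: {074e, 190d, 54f1, 61ac, 8ebe, b8f4, d147}.
Only in 074e's history (ahead): {} — 0.
Only in b8f4's history (behind): {61ac, b8f4, d147} — 3.

0 ahead, 3 behind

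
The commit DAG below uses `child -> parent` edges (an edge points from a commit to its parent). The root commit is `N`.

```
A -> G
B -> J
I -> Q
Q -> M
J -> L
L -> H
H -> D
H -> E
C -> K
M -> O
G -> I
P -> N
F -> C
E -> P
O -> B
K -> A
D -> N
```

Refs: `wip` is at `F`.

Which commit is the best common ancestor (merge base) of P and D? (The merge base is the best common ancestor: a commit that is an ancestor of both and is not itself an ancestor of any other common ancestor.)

Ancestors of P: {N, P}.
Ancestors of D: {D, N}.
Common ancestors: {N}.
The only common ancestor is N, so it is the merge base.

N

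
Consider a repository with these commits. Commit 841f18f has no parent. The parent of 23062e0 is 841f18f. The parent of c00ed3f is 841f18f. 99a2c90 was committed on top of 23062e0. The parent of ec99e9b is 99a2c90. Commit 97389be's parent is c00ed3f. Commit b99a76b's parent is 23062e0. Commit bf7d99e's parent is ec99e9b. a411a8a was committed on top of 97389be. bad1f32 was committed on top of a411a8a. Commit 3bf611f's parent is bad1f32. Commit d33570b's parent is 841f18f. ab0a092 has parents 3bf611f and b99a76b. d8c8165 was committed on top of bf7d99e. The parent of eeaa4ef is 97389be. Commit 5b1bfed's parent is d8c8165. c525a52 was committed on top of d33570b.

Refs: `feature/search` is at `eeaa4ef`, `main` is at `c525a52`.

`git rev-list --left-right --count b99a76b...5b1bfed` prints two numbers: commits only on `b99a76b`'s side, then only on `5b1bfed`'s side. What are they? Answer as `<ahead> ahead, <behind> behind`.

1 ahead, 5 behind

Reachable from b99a76b: {23062e0, 841f18f, b99a76b}.
Reachable from 5b1bfed: {23062e0, 5b1bfed, 841f18f, 99a2c90, bf7d99e, d8c8165, ec99e9b}.
Only in b99a76b's history (ahead): {b99a76b} — 1.
Only in 5b1bfed's history (behind): {5b1bfed, 99a2c90, bf7d99e, d8c8165, ec99e9b} — 5.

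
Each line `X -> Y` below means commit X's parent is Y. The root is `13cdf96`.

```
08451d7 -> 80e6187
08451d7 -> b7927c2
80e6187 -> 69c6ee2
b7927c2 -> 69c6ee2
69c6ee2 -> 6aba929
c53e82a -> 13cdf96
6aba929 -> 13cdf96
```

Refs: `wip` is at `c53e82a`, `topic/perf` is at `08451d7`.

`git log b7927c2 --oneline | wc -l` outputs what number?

Walking parent pointers from b7927c2: reachable set = {13cdf96, 69c6ee2, 6aba929, b7927c2}.
That is 4 commits.

4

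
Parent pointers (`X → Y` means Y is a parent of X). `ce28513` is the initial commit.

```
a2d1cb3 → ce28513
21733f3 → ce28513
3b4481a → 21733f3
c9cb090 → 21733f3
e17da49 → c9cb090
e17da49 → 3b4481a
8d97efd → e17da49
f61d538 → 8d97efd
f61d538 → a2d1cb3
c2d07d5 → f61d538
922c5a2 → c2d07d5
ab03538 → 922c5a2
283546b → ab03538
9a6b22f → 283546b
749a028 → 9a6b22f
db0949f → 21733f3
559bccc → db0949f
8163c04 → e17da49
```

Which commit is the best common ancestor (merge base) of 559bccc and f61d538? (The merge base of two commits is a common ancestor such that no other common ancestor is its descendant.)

Ancestors of 559bccc: {21733f3, 559bccc, ce28513, db0949f}.
Ancestors of f61d538: {21733f3, 3b4481a, 8d97efd, a2d1cb3, c9cb090, ce28513, e17da49, f61d538}.
Common ancestors: {21733f3, ce28513}.
Among these, 21733f3 is not an ancestor of any other common ancestor — it is the merge base.

21733f3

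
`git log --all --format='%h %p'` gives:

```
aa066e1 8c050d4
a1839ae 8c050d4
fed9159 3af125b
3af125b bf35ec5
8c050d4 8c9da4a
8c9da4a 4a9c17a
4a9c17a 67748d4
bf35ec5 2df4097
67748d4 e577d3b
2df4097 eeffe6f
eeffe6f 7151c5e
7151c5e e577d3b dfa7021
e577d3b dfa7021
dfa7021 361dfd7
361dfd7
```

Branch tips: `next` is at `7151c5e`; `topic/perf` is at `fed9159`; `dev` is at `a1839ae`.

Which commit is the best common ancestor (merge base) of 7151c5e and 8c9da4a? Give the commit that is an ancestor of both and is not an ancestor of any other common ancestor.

Ancestors of 7151c5e: {361dfd7, 7151c5e, dfa7021, e577d3b}.
Ancestors of 8c9da4a: {361dfd7, 4a9c17a, 67748d4, 8c9da4a, dfa7021, e577d3b}.
Common ancestors: {361dfd7, dfa7021, e577d3b}.
Among these, e577d3b is not an ancestor of any other common ancestor — it is the merge base.

e577d3b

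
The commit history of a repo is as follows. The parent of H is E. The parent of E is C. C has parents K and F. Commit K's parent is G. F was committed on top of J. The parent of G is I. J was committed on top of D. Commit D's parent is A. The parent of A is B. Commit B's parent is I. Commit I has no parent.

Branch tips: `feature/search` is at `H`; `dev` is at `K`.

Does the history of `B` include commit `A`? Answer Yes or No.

No

Ancestors of B: {B, I}.
A is not in that set, so it is not an ancestor of B.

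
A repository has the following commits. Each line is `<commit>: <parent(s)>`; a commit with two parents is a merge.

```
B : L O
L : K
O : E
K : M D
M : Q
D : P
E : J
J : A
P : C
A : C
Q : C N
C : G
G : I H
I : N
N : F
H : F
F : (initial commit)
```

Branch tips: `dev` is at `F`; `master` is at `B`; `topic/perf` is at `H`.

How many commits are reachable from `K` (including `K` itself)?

Walking parent pointers from K: reachable set = {C, D, F, G, H, I, K, M, N, P, Q}.
That is 11 commits.

11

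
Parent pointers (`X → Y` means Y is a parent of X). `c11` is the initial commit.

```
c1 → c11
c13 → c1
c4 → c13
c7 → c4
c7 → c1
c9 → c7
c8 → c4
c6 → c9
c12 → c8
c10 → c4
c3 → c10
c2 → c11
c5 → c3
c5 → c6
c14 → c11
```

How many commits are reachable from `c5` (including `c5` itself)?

10

Walking parent pointers from c5: reachable set = {c1, c10, c11, c13, c3, c4, c5, c6, c7, c9}.
That is 10 commits.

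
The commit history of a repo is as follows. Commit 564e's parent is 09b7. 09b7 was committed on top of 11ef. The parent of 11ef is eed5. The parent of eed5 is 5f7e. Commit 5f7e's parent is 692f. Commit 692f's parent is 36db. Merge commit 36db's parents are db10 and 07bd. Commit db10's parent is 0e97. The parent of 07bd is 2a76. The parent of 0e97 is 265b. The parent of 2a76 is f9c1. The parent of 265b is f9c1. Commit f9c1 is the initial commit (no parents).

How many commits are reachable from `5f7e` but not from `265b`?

Reachable from 5f7e: {07bd, 0e97, 265b, 2a76, 36db, 5f7e, 692f, db10, f9c1}.
Reachable from 265b: {265b, f9c1}.
In 5f7e's history but not 265b's: {07bd, 0e97, 2a76, 36db, 5f7e, 692f, db10} — 7 commits.

7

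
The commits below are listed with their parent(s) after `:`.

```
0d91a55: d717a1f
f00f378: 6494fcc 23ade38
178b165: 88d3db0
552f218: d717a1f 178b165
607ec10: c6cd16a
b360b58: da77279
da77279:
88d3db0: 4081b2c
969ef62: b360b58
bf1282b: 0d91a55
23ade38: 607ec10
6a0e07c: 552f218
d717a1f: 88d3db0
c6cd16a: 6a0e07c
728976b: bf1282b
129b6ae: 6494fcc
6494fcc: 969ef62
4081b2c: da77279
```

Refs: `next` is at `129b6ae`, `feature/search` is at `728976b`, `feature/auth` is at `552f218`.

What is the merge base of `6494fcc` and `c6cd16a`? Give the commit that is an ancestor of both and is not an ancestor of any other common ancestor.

da77279

Ancestors of 6494fcc: {6494fcc, 969ef62, b360b58, da77279}.
Ancestors of c6cd16a: {178b165, 4081b2c, 552f218, 6a0e07c, 88d3db0, c6cd16a, d717a1f, da77279}.
Common ancestors: {da77279}.
The only common ancestor is da77279, so it is the merge base.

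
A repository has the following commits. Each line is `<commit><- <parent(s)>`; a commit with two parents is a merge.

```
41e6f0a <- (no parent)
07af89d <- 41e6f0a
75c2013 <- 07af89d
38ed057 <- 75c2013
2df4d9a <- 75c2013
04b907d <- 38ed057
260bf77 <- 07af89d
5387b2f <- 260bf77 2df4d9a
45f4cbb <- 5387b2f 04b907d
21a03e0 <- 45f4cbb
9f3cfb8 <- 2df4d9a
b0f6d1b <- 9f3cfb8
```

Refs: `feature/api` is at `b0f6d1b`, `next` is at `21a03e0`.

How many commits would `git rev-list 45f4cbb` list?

Walking parent pointers from 45f4cbb: reachable set = {04b907d, 07af89d, 260bf77, 2df4d9a, 38ed057, 41e6f0a, 45f4cbb, 5387b2f, 75c2013}.
That is 9 commits.

9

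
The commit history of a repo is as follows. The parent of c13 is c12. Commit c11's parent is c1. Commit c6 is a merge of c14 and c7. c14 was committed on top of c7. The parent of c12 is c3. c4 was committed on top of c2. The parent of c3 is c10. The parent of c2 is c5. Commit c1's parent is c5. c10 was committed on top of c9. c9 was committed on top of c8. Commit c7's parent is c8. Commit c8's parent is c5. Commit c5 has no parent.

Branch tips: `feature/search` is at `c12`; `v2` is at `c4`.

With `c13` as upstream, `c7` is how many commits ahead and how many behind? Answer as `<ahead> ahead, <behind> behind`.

Reachable from c7: {c5, c7, c8}.
Reachable from c13: {c10, c12, c13, c3, c5, c8, c9}.
Only in c7's history (ahead): {c7} — 1.
Only in c13's history (behind): {c10, c12, c13, c3, c9} — 5.

1 ahead, 5 behind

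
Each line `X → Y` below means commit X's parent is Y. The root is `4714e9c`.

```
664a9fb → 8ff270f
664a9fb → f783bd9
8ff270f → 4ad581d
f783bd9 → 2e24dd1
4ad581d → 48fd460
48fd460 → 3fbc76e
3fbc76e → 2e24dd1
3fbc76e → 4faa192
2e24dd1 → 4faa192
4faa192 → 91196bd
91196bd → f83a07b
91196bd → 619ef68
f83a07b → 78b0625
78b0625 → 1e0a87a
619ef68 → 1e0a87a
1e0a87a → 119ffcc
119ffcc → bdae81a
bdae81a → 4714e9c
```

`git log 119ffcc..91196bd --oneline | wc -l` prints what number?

5

Reachable from 91196bd: {119ffcc, 1e0a87a, 4714e9c, 619ef68, 78b0625, 91196bd, bdae81a, f83a07b}.
Reachable from 119ffcc: {119ffcc, 4714e9c, bdae81a}.
In 91196bd's history but not 119ffcc's: {1e0a87a, 619ef68, 78b0625, 91196bd, f83a07b} — 5 commits.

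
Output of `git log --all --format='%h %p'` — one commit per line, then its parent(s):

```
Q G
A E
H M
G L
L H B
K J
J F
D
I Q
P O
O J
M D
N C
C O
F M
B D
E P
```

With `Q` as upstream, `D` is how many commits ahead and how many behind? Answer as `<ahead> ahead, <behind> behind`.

0 ahead, 6 behind

Reachable from D: {D}.
Reachable from Q: {B, D, G, H, L, M, Q}.
Only in D's history (ahead): {} — 0.
Only in Q's history (behind): {B, G, H, L, M, Q} — 6.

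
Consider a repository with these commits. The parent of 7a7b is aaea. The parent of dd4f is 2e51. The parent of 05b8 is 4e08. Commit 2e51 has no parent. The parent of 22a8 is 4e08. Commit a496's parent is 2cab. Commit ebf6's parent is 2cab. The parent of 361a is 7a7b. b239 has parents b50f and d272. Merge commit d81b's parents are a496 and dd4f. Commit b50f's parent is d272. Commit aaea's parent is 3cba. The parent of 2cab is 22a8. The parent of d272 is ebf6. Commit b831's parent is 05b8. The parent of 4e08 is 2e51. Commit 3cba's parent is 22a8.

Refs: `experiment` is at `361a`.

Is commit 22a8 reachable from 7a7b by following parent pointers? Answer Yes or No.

Yes

Ancestors of 7a7b (commits reachable by following parents): {22a8, 2e51, 3cba, 4e08, 7a7b, aaea}.
22a8 is in that set, so it is an ancestor of 7a7b.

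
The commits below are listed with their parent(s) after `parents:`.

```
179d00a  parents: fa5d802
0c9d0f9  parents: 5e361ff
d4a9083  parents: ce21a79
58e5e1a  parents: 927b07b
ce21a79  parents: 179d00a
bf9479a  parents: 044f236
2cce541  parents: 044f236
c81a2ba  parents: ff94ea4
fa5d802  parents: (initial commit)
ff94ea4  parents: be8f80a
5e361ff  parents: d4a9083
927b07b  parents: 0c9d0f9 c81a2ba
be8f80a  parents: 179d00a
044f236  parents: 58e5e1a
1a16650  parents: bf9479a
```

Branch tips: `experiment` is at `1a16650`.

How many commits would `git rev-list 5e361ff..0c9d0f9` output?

1

Reachable from 0c9d0f9: {0c9d0f9, 179d00a, 5e361ff, ce21a79, d4a9083, fa5d802}.
Reachable from 5e361ff: {179d00a, 5e361ff, ce21a79, d4a9083, fa5d802}.
In 0c9d0f9's history but not 5e361ff's: {0c9d0f9} — 1 commit.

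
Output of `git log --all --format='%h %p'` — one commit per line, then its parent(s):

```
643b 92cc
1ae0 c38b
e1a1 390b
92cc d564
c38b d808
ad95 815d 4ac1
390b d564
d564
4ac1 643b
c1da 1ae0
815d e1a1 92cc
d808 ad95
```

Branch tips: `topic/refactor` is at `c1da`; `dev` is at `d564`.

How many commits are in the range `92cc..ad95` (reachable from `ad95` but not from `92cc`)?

6

Reachable from ad95: {390b, 4ac1, 643b, 815d, 92cc, ad95, d564, e1a1}.
Reachable from 92cc: {92cc, d564}.
In ad95's history but not 92cc's: {390b, 4ac1, 643b, 815d, ad95, e1a1} — 6 commits.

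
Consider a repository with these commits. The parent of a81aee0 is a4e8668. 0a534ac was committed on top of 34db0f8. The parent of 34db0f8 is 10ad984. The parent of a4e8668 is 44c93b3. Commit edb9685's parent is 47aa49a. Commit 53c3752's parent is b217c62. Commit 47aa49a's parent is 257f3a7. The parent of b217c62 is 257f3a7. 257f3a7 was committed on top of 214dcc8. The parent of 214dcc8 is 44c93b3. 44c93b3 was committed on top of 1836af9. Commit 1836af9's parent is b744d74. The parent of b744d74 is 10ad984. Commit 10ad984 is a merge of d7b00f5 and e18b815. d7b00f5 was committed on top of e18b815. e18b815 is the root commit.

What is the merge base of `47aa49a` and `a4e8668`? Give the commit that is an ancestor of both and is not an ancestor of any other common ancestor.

44c93b3

Ancestors of 47aa49a: {10ad984, 1836af9, 214dcc8, 257f3a7, 44c93b3, 47aa49a, b744d74, d7b00f5, e18b815}.
Ancestors of a4e8668: {10ad984, 1836af9, 44c93b3, a4e8668, b744d74, d7b00f5, e18b815}.
Common ancestors: {10ad984, 1836af9, 44c93b3, b744d74, d7b00f5, e18b815}.
Among these, 44c93b3 is not an ancestor of any other common ancestor — it is the merge base.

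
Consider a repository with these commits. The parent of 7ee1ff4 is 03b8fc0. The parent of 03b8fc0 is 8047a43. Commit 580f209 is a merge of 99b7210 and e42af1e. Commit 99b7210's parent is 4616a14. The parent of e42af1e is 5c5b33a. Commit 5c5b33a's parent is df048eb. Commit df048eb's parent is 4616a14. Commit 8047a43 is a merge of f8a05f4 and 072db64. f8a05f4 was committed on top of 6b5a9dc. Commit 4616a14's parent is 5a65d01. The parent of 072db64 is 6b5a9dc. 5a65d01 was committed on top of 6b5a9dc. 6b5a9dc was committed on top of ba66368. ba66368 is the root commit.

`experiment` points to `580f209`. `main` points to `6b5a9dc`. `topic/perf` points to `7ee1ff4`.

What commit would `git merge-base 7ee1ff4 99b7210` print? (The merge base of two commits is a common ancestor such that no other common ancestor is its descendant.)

6b5a9dc

Ancestors of 7ee1ff4: {03b8fc0, 072db64, 6b5a9dc, 7ee1ff4, 8047a43, ba66368, f8a05f4}.
Ancestors of 99b7210: {4616a14, 5a65d01, 6b5a9dc, 99b7210, ba66368}.
Common ancestors: {6b5a9dc, ba66368}.
Among these, 6b5a9dc is not an ancestor of any other common ancestor — it is the merge base.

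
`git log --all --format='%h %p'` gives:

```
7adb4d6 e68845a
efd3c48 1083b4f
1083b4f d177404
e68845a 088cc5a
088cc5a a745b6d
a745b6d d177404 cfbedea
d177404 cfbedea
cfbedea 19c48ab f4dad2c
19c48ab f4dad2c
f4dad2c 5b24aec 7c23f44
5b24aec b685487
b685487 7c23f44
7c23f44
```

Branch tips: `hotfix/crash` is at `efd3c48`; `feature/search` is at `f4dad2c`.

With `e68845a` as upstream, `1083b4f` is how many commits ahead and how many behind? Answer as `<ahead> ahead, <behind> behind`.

1 ahead, 3 behind

Reachable from 1083b4f: {1083b4f, 19c48ab, 5b24aec, 7c23f44, b685487, cfbedea, d177404, f4dad2c}.
Reachable from e68845a: {088cc5a, 19c48ab, 5b24aec, 7c23f44, a745b6d, b685487, cfbedea, d177404, e68845a, f4dad2c}.
Only in 1083b4f's history (ahead): {1083b4f} — 1.
Only in e68845a's history (behind): {088cc5a, a745b6d, e68845a} — 3.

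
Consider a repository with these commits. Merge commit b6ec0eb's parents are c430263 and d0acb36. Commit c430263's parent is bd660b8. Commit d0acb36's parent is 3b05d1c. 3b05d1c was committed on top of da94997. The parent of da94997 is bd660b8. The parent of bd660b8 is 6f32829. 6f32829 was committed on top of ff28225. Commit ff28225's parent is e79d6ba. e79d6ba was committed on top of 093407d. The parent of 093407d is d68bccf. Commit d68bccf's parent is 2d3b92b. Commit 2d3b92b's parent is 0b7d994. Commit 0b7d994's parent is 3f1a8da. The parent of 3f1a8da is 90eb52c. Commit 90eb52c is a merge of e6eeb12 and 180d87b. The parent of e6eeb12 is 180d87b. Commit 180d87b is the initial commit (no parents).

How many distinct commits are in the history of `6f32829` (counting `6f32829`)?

11

Walking parent pointers from 6f32829: reachable set = {093407d, 0b7d994, 180d87b, 2d3b92b, 3f1a8da, 6f32829, 90eb52c, d68bccf, e6eeb12, e79d6ba, ff28225}.
That is 11 commits.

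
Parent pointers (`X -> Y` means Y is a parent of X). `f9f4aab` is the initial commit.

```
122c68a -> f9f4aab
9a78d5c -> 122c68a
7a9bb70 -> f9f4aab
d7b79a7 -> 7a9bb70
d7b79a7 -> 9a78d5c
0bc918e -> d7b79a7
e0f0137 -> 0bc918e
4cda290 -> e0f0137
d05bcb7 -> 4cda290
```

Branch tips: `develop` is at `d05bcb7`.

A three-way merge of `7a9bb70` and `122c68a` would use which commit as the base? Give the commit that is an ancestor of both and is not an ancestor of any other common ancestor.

Ancestors of 7a9bb70: {7a9bb70, f9f4aab}.
Ancestors of 122c68a: {122c68a, f9f4aab}.
Common ancestors: {f9f4aab}.
The only common ancestor is f9f4aab, so it is the merge base.

f9f4aab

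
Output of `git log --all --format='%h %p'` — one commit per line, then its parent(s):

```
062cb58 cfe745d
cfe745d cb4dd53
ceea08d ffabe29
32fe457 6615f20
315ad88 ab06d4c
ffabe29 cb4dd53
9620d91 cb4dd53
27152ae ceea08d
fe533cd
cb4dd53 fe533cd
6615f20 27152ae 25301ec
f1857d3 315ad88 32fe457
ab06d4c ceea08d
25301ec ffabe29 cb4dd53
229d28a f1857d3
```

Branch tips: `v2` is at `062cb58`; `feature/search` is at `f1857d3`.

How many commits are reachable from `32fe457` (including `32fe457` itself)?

8

Walking parent pointers from 32fe457: reachable set = {25301ec, 27152ae, 32fe457, 6615f20, cb4dd53, ceea08d, fe533cd, ffabe29}.
That is 8 commits.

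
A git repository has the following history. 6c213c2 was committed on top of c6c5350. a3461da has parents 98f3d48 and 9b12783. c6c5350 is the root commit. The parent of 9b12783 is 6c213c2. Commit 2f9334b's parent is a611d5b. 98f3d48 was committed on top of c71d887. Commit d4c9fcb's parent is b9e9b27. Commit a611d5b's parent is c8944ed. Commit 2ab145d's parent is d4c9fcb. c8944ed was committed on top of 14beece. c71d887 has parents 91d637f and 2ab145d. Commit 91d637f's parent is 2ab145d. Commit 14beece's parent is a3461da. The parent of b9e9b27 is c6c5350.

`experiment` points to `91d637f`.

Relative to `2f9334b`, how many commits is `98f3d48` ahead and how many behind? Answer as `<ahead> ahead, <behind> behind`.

Reachable from 98f3d48: {2ab145d, 91d637f, 98f3d48, b9e9b27, c6c5350, c71d887, d4c9fcb}.
Reachable from 2f9334b: {14beece, 2ab145d, 2f9334b, 6c213c2, 91d637f, 98f3d48, 9b12783, a3461da, a611d5b, b9e9b27, c6c5350, c71d887, c8944ed, d4c9fcb}.
Only in 98f3d48's history (ahead): {} — 0.
Only in 2f9334b's history (behind): {14beece, 2f9334b, 6c213c2, 9b12783, a3461da, a611d5b, c8944ed} — 7.

0 ahead, 7 behind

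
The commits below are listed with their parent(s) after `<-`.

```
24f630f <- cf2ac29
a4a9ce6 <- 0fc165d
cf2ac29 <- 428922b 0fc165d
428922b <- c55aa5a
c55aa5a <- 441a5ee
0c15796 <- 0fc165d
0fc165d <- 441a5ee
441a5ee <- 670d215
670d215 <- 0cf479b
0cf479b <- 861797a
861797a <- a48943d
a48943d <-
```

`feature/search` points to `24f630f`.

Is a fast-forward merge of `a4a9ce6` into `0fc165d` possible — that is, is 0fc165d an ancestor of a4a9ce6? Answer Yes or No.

Yes

A fast-forward from 0fc165d to a4a9ce6 is possible iff 0fc165d is an ancestor of a4a9ce6.
Ancestors of a4a9ce6: {0cf479b, 0fc165d, 441a5ee, 670d215, 861797a, a48943d, a4a9ce6}.
0fc165d is among them, so fast-forward is possible.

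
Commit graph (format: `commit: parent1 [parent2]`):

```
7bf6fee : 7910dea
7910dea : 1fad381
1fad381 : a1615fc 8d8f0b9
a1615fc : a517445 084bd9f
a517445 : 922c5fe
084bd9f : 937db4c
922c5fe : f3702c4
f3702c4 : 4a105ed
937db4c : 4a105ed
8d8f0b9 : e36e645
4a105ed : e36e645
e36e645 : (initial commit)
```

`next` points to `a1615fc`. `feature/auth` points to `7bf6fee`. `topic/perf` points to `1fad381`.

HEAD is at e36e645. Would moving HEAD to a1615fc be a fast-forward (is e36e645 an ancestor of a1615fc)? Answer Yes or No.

Yes

A fast-forward from e36e645 to a1615fc is possible iff e36e645 is an ancestor of a1615fc.
Ancestors of a1615fc: {084bd9f, 4a105ed, 922c5fe, 937db4c, a1615fc, a517445, e36e645, f3702c4}.
e36e645 is among them, so fast-forward is possible.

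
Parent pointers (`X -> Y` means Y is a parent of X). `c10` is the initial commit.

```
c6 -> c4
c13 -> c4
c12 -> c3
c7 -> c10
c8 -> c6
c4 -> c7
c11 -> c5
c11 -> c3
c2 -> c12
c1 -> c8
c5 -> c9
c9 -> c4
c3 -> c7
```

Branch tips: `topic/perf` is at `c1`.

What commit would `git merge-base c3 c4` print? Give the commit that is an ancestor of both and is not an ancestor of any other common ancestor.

c7

Ancestors of c3: {c10, c3, c7}.
Ancestors of c4: {c10, c4, c7}.
Common ancestors: {c10, c7}.
Among these, c7 is not an ancestor of any other common ancestor — it is the merge base.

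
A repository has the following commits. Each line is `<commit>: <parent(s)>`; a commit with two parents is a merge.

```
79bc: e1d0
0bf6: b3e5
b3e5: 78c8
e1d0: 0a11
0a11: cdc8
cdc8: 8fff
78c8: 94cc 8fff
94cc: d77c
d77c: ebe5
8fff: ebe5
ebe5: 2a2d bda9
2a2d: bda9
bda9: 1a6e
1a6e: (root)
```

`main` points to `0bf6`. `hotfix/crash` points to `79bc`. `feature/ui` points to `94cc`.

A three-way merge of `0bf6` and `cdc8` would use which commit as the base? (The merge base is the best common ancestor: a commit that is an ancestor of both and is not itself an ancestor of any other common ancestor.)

8fff

Ancestors of 0bf6: {0bf6, 1a6e, 2a2d, 78c8, 8fff, 94cc, b3e5, bda9, d77c, ebe5}.
Ancestors of cdc8: {1a6e, 2a2d, 8fff, bda9, cdc8, ebe5}.
Common ancestors: {1a6e, 2a2d, 8fff, bda9, ebe5}.
Among these, 8fff is not an ancestor of any other common ancestor — it is the merge base.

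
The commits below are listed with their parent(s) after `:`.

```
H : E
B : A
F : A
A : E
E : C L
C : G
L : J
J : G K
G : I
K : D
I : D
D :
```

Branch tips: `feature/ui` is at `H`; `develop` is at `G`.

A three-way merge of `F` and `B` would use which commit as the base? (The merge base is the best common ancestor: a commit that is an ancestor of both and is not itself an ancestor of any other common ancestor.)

A

Ancestors of F: {A, C, D, E, F, G, I, J, K, L}.
Ancestors of B: {A, B, C, D, E, G, I, J, K, L}.
Common ancestors: {A, C, D, E, G, I, J, K, L}.
Among these, A is not an ancestor of any other common ancestor — it is the merge base.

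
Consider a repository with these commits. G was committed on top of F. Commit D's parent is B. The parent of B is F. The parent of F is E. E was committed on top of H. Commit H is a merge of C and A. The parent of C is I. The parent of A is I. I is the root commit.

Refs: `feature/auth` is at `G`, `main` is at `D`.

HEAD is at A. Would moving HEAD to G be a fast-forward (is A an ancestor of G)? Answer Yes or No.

Yes

A fast-forward from A to G is possible iff A is an ancestor of G.
Ancestors of G: {A, C, E, F, G, H, I}.
A is among them, so fast-forward is possible.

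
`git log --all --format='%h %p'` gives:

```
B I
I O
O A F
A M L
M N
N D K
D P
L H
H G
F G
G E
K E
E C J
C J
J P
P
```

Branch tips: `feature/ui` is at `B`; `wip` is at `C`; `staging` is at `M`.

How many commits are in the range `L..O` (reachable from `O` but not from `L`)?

7

Reachable from O: {A, C, D, E, F, G, H, J, K, L, M, N, O, P}.
Reachable from L: {C, E, G, H, J, L, P}.
In O's history but not L's: {A, D, F, K, M, N, O} — 7 commits.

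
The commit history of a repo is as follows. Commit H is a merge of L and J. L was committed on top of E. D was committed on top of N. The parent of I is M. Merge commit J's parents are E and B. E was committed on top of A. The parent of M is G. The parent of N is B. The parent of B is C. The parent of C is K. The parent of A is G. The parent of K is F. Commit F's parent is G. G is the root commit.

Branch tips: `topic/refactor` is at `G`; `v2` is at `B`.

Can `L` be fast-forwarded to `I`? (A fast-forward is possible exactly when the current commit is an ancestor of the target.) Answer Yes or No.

No

A fast-forward from L to I is possible iff L is an ancestor of I.
Ancestors of I: {G, I, M}.
L is not among them, so fast-forward is not possible.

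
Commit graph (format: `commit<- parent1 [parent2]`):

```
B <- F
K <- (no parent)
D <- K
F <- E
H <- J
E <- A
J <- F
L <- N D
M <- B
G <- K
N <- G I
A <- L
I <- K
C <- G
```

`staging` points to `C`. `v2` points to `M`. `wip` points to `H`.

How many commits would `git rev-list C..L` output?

Reachable from L: {D, G, I, K, L, N}.
Reachable from C: {C, G, K}.
In L's history but not C's: {D, I, L, N} — 4 commits.

4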